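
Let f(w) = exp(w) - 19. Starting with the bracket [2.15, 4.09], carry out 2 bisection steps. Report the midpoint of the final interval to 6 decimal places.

2.877500

f(2.150000) = -10.415142, f(4.090000) = 40.739892 (opposite signs)
step 1: m = 3.120000, f(m) = 3.646380 > 0 → root in [2.150000, 3.120000]
step 2: m = 2.635000, f(m) = -5.056688 < 0 → root in [2.635000, 3.120000]
Midpoint of [2.635000, 3.120000] = 2.877500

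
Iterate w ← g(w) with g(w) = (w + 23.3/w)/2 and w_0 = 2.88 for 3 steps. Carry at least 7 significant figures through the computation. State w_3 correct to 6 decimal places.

w_1 = g(2.880000) = 5.485139
w_2 = g(5.485139) = 4.866490
w_3 = g(4.866490) = 4.827168

4.827168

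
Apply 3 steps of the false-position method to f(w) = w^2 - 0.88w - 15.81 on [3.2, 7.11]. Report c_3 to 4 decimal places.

f(3.200000) = -8.386000, f(7.110000) = 28.485300
step 1: c = 4.089290, f(c) = -2.686286 < 0 → new bracket [4.089290, 7.110000]
step 2: c = 4.349606, f(c) = -0.718577 < 0 → new bracket [4.349606, 7.110000]
step 3: c = 4.417527, f(c) = -0.182875 < 0 → new bracket [4.417527, 7.110000]

4.4175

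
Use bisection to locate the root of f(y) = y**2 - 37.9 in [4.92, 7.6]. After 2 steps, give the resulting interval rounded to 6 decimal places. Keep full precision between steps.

[5.590000, 6.260000]

f(4.920000) = -13.693600, f(7.600000) = 19.860000 (opposite signs)
step 1: m = 6.260000, f(m) = 1.287600 > 0 → root in [4.920000, 6.260000]
step 2: m = 5.590000, f(m) = -6.651900 < 0 → root in [5.590000, 6.260000]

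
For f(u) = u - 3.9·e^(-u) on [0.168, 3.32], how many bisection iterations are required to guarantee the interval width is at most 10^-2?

9

Initial width b − a = 3.32 − 0.168 = 3.152000.
After n steps the width is (b−a)/2^n; need (b−a)/2^n ≤ 10^-2.
So n ≥ log₂(3.152000/10^-2) = log₂(315.2000) ≈ 8.3001.
Hence n = 9.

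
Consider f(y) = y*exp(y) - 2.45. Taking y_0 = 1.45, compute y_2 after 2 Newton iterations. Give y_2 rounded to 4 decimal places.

f'(y) = (y+1)*exp(y)
y_0 = 1.450000: f = 3.731516, f' = 10.444631 → y_1 = 1.450000 - (3.731516)/(10.444631) = 1.092734
y_1 = 1.092734: f = 0.808986, f' = 6.241401 → y_2 = 1.092734 - (0.808986)/(6.241401) = 0.963118

0.9631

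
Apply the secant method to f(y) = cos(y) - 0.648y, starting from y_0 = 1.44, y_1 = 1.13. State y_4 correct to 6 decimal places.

f(y_0) = -0.802696, f(y_1) = -0.305580
y_2 = 1.130000 - (-0.305580)·(1.130000 - 1.440000)/(-0.305580 - (-0.802696)) = 0.939441; f(y_2) = -0.018519
y_3 = 0.939441 - (-0.018519)·(0.939441 - 1.130000)/(-0.018519 - (-0.305580)) = 0.927148; f(y_3) = -0.000674
y_4 = 0.927148 - (-0.000674)·(0.927148 - 0.939441)/(-0.000674 - (-0.018519)) = 0.926684; f(y_4) = -0.000002

0.926684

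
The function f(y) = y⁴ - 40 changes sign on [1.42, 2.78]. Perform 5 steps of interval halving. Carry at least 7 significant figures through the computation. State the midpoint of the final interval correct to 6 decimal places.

f(1.420000) = -35.934131, f(2.780000) = 19.728167 (opposite signs)
step 1: m = 2.100000, f(m) = -20.551900 < 0 → root in [2.100000, 2.780000]
step 2: m = 2.440000, f(m) = -4.554647 < 0 → root in [2.440000, 2.780000]
step 3: m = 2.610000, f(m) = 6.404706 > 0 → root in [2.440000, 2.610000]
step 4: m = 2.525000, f(m) = 0.648594 > 0 → root in [2.440000, 2.525000]
step 5: m = 2.482500, f(m) = -2.019819 < 0 → root in [2.482500, 2.525000]
Midpoint of [2.482500, 2.525000] = 2.503750

2.503750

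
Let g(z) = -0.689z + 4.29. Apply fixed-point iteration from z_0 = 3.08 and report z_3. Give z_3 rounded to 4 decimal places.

z_1 = g(3.080000) = 2.167880
z_2 = g(2.167880) = 2.796331
z_3 = g(2.796331) = 2.363328

2.3633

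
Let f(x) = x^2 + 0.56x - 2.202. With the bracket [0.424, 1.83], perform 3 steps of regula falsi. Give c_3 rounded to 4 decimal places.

1.2251

f(0.424000) = -1.784784, f(1.830000) = 2.171700
step 1: c = 1.058252, f(c) = -0.489483 < 0 → new bracket [1.058252, 1.830000]
step 2: c = 1.200203, f(c) = -0.089400 < 0 → new bracket [1.200203, 1.830000]
step 3: c = 1.225104, f(c) = -0.015063 < 0 → new bracket [1.225104, 1.830000]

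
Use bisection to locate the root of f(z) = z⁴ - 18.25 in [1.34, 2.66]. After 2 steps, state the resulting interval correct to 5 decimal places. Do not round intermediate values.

f(1.340000) = -15.025821, f(2.660000) = 31.814115 (opposite signs)
step 1: m = 2.000000, f(m) = -2.250000 < 0 → root in [2.000000, 2.660000]
step 2: m = 2.330000, f(m) = 11.222955 > 0 → root in [2.000000, 2.330000]

[2.00000, 2.33000]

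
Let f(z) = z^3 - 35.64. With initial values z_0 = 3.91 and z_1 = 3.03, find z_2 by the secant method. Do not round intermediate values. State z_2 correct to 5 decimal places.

3.24538

f(z_0) = 24.136471, f(z_1) = -7.821873
z_2 = 3.030000 - (-7.821873)·(3.030000 - 3.910000)/(-7.821873 - (24.136471)) = 3.245382; f(z_2) = -1.458004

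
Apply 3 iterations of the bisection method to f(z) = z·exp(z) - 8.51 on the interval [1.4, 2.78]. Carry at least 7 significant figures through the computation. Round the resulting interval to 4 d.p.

f(1.400000) = -2.832720, f(2.780000) = 36.300878 (opposite signs)
step 1: m = 2.090000, f(m) = 8.387473 > 0 → root in [1.400000, 2.090000]
step 2: m = 1.745000, f(m) = 1.481698 > 0 → root in [1.400000, 1.745000]
step 3: m = 1.572500, f(m) = -0.932626 < 0 → root in [1.572500, 1.745000]

[1.5725, 1.7450]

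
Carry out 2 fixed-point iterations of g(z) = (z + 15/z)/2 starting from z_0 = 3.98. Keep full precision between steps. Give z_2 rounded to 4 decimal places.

z_1 = g(3.980000) = 3.874422
z_2 = g(3.874422) = 3.872984

3.8730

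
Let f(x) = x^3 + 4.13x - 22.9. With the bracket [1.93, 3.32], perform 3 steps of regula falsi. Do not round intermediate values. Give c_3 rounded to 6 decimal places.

2.351128

f(1.930000) = -7.740043, f(3.320000) = 27.405968
step 1: c = 2.236113, f(c) = -2.483833 < 0 → new bracket [2.236113, 3.320000]
step 2: c = 2.326184, f(c) = -0.705573 < 0 → new bracket [2.326184, 3.320000]
step 3: c = 2.351128, f(c) = -0.193274 < 0 → new bracket [2.351128, 3.320000]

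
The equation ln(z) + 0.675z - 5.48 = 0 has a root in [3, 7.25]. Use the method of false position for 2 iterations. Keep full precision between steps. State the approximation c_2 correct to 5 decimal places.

f(3.000000) = -2.356388, f(7.250000) = 1.394751
step 1: c = 5.669762, f(c) = 0.082236 > 0 → new bracket [3.000000, 5.669762]
step 2: c = 5.579731, f(c) = 0.005459 > 0 → new bracket [3.000000, 5.579731]

5.57973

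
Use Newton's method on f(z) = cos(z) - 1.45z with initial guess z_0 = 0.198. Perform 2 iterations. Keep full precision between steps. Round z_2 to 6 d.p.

Newton update: z ← z − f(z)/f'(z).
f'(z) = -sin(z) - 1.45
z_0 = 0.198000: f = 0.693362, f' = -1.646709 → z_1 = 0.198000 - (0.693362)/(-1.646709) = 0.619059
z_1 = 0.619059: f = -0.083211, f' = -2.030269 → z_2 = 0.619059 - (-0.083211)/(-2.030269) = 0.578074

0.578074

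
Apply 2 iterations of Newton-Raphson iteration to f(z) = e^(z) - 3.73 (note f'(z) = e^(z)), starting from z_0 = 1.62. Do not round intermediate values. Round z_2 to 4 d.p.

Newton update: z ← z − f(z)/f'(z).
z_0 = 1.620000: f = 1.323090, f' = 5.053090 → z_1 = 1.620000 - (1.323090)/(5.053090) = 1.358162
z_1 = 1.358162: f = 0.159039, f' = 3.889039 → z_2 = 1.358162 - (0.159039)/(3.889039) = 1.317268

1.3173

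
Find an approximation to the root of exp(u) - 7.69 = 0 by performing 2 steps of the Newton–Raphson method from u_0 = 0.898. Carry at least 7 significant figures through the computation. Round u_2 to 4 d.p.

f'(u) = exp(u)
u_0 = 0.898000: f = -5.235311, f' = 2.454689 → u_1 = 0.898000 - (-5.235311)/(2.454689) = 3.030780
u_1 = 3.030780: f = 13.023382, f' = 20.713382 → u_2 = 3.030780 - (13.023382)/(20.713382) = 2.402038

2.4020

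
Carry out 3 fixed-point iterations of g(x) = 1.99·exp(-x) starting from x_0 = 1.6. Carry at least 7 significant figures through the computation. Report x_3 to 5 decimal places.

0.52548

x_1 = g(1.600000) = 0.401774
x_2 = g(0.401774) = 1.331572
x_3 = g(1.331572) = 0.525483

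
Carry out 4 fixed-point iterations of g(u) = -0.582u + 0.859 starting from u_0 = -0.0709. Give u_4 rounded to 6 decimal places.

u_1 = g(-0.070900) = 0.900264
u_2 = g(0.900264) = 0.335046
u_3 = g(0.335046) = 0.664003
u_4 = g(0.664003) = 0.472550

0.472550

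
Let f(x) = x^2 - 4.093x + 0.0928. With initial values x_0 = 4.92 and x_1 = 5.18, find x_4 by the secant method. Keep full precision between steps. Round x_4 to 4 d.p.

Secant update: x_(k+1) = x_k − f(x_k)·(x_k − x_(k-1))/(f(x_k) − f(x_(k-1))).
f(x_0) = 4.161640, f(x_1) = 5.723460
x_2 = 5.180000 - (5.723460)·(5.180000 - 4.920000)/(5.723460 - (4.161640)) = 4.227202; f(x_2) = 0.660097
x_3 = 4.227202 - (0.660097)·(4.227202 - 5.180000)/(0.660097 - (5.723460)) = 4.102988; f(x_3) = 0.133780
x_4 = 4.102988 - (0.133780)·(4.102988 - 4.227202)/(0.133780 - (0.660097)) = 4.071415; f(x_4) = 0.004919

4.0714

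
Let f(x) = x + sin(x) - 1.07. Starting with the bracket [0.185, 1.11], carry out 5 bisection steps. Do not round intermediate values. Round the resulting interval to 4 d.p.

f(0.185000) = -0.701053, f(1.110000) = 0.935699 (opposite signs)
step 1: m = 0.647500, f(m) = 0.180694 > 0 → root in [0.185000, 0.647500]
step 2: m = 0.416250, f(m) = -0.249416 < 0 → root in [0.416250, 0.647500]
step 3: m = 0.531875, f(m) = -0.030975 < 0 → root in [0.531875, 0.647500]
step 4: m = 0.589688, f(m) = 0.075789 > 0 → root in [0.531875, 0.589688]
step 5: m = 0.560781, f(m) = 0.022629 > 0 → root in [0.531875, 0.560781]

[0.5319, 0.5608]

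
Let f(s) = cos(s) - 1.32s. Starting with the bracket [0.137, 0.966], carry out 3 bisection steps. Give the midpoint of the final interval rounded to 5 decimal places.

f(0.137000) = 0.809790, f(0.966000) = -0.706525 (opposite signs)
step 1: m = 0.551500, f(m) = 0.123760 > 0 → root in [0.551500, 0.966000]
step 2: m = 0.758750, f(m) = -0.275853 < 0 → root in [0.551500, 0.758750]
step 3: m = 0.655125, f(m) = -0.071793 < 0 → root in [0.551500, 0.655125]
Midpoint of [0.551500, 0.655125] = 0.603312

0.60331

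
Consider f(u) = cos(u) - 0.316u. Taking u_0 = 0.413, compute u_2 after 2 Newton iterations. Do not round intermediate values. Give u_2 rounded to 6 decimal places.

f'(u) = -sin(u) - 0.316
u_0 = 0.413000: f = 0.785413, f' = -0.717359 → u_1 = 0.413000 - (0.785413)/(-0.717359) = 1.507867
u_1 = 1.507867: f = -0.413599, f' = -1.314021 → u_2 = 1.507867 - (-0.413599)/(-1.314021) = 1.193109

1.193109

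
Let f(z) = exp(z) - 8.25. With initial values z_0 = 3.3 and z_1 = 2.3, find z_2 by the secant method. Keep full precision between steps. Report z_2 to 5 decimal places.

f(z_0) = 18.862639, f(z_1) = 1.724182
z_2 = 2.300000 - (1.724182)·(2.300000 - 3.300000)/(1.724182 - (18.862639)) = 2.199397; f(z_2) = 0.769572

2.19940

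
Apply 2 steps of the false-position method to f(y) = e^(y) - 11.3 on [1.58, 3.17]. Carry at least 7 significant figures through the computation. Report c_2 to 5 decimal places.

f(1.580000) = -6.445044, f(3.170000) = 12.507484
step 1: c = 2.120699, f(c) = -2.963034 < 0 → new bracket [2.120699, 3.170000]
step 2: c = 2.321670, f(c) = -1.107322 < 0 → new bracket [2.321670, 3.170000]

2.32167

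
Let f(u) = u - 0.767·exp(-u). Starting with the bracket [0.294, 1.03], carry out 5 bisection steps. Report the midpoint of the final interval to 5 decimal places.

0.46650

f(0.294000) = -0.277627, f(1.030000) = 0.756176 (opposite signs)
step 1: m = 0.662000, f(m) = 0.266367 > 0 → root in [0.294000, 0.662000]
step 2: m = 0.478000, f(m) = 0.002443 > 0 → root in [0.294000, 0.478000]
step 3: m = 0.386000, f(m) = -0.135384 < 0 → root in [0.386000, 0.478000]
step 4: m = 0.432000, f(m) = -0.065944 < 0 → root in [0.432000, 0.478000]
step 5: m = 0.455000, f(m) = -0.031622 < 0 → root in [0.455000, 0.478000]
Midpoint of [0.455000, 0.478000] = 0.466500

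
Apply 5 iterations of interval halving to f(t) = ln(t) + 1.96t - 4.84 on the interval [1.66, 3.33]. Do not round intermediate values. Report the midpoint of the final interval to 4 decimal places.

2.1036

f(1.660000) = -1.079582, f(3.330000) = 2.889772 (opposite signs)
step 1: m = 2.495000, f(m) = 0.964489 > 0 → root in [1.660000, 2.495000]
step 2: m = 2.077500, f(m) = -0.036935 < 0 → root in [2.077500, 2.495000]
step 3: m = 2.286250, f(m) = 0.467963 > 0 → root in [2.077500, 2.286250]
step 4: m = 2.181875, f(m) = 0.216660 > 0 → root in [2.077500, 2.181875]
step 5: m = 2.129688, f(m) = 0.090163 > 0 → root in [2.077500, 2.129688]
Midpoint of [2.077500, 2.129688] = 2.103594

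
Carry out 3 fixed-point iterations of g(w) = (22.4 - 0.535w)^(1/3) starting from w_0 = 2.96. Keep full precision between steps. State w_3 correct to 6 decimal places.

2.755665

w_1 = g(2.960000) = 2.750860
w_2 = g(2.750860) = 2.755780
w_3 = g(2.755780) = 2.755665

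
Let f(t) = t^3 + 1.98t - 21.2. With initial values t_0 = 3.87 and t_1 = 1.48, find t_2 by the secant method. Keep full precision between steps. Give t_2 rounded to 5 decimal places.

2.08414

Secant update: t_(k+1) = t_k − f(t_k)·(t_k − t_(k-1))/(f(t_k) − f(t_(k-1))).
f(t_0) = 44.423203, f(t_1) = -15.027808
t_2 = 1.480000 - (-15.027808)·(1.480000 - 3.870000)/(-15.027808 - (44.423203)) = 2.084135; f(t_2) = -8.020719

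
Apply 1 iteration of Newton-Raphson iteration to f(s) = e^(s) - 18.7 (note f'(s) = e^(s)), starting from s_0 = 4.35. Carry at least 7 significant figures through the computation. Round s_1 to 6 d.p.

3.591357

s_0 = 4.350000: f = 58.778463, f' = 77.478463 → s_1 = 4.350000 - (58.778463)/(77.478463) = 3.591357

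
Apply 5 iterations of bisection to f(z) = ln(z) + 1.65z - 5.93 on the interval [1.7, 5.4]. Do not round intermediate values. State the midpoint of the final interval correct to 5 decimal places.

f(1.700000) = -2.594372, f(5.400000) = 4.666399 (opposite signs)
step 1: m = 3.550000, f(m) = 1.194448 > 0 → root in [1.700000, 3.550000]
step 2: m = 2.625000, f(m) = -0.633669 < 0 → root in [2.625000, 3.550000]
step 3: m = 3.087500, f(m) = 0.291737 > 0 → root in [2.625000, 3.087500]
step 4: m = 2.856250, f(m) = -0.167678 < 0 → root in [2.856250, 3.087500]
step 5: m = 2.971875, f(m) = 0.062787 > 0 → root in [2.856250, 2.971875]
Midpoint of [2.856250, 2.971875] = 2.914062

2.91406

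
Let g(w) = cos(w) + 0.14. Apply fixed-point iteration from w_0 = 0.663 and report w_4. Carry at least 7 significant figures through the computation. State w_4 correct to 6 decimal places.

0.777976

w_1 = g(0.663000) = 0.928149
w_2 = g(0.928149) = 0.739316
w_3 = g(0.739316) = 0.878929
w_4 = g(0.878929) = 0.777976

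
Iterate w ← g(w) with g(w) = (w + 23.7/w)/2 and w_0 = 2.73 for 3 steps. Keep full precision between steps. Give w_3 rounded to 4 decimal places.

4.8686

w_1 = g(2.730000) = 5.705659
w_2 = g(5.705659) = 4.929715
w_3 = g(4.929715) = 4.868648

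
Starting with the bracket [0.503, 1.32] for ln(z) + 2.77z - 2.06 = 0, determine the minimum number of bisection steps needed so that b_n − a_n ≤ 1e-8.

Initial width b − a = 1.32 − 0.503 = 0.817000.
After n steps the width is (b−a)/2^n; need (b−a)/2^n ≤ 1e-8.
So n ≥ log₂(0.817000/1e-8) = log₂(81700000.0000) ≈ 26.2838.
Hence n = 27.

27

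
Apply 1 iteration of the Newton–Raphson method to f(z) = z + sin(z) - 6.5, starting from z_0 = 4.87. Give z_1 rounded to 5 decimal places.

f'(z) = 1 + cos(z)
z_0 = 4.870000: f = -2.617605, f' = 1.156959 → z_1 = 4.870000 - (-2.617605)/(1.156959) = 7.132487

7.13249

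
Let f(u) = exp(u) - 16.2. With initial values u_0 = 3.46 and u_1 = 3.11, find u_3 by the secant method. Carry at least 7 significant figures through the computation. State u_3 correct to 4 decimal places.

Secant update: u_(k+1) = u_k − f(u_k)·(u_k − u_(k-1))/(f(u_k) − f(u_(k-1))).
f(u_0) = 15.616977, f(u_1) = 6.221044
u_2 = 3.110000 - (6.221044)·(3.110000 - 3.460000)/(6.221044 - (15.616977)) = 2.878265; f(u_2) = 1.583394
u_3 = 2.878265 - (1.583394)·(2.878265 - 3.110000)/(1.583394 - (6.221044)) = 2.799146; f(u_3) = 0.230606

2.7991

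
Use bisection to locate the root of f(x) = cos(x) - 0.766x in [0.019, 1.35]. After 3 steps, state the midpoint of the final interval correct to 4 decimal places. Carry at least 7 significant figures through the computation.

f(0.019000) = 0.985266, f(1.350000) = -0.815093 (opposite signs)
step 1: m = 0.684500, f(m) = 0.250408 > 0 → root in [0.684500, 1.350000]
step 2: m = 1.017250, f(m) = -0.253506 < 0 → root in [0.684500, 1.017250]
step 3: m = 0.850875, f(m) = 0.007555 > 0 → root in [0.850875, 1.017250]
Midpoint of [0.850875, 1.017250] = 0.934063

0.9341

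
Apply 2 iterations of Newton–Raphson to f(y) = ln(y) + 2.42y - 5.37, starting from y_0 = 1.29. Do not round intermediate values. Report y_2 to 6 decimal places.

f'(y) = 1/y + 2.42
y_0 = 1.290000: f = -1.993558, f' = 3.195194 → y_1 = 1.290000 - (-1.993558)/(3.195194) = 1.913924
y_1 = 1.913924: f = -0.089149, f' = 2.942487 → y_2 = 1.913924 - (-0.089149)/(2.942487) = 1.944221

1.944221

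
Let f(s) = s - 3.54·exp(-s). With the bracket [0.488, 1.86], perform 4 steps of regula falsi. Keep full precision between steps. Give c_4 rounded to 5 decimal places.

1.13702

False-position update: c = (a·f(b) − b·f(a))/(f(b) − f(a)); replace the endpoint whose sign matches f(c).
f(0.488000) = -1.685039, f(1.860000) = 1.308919
step 1: c = 1.260180, f(c) = 0.256225 > 0 → new bracket [0.488000, 1.260180]
step 2: c = 1.158261, f(c) = 0.046588 > 0 → new bracket [0.488000, 1.158261]
step 3: c = 1.140228, f(c) = 0.008327 > 0 → new bracket [0.488000, 1.140228]
step 4: c = 1.137021, f(c) = 0.001484 > 0 → new bracket [0.488000, 1.137021]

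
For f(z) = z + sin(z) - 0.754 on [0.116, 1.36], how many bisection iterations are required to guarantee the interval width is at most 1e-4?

Initial width b − a = 1.36 − 0.116 = 1.244000.
After n steps the width is (b−a)/2^n; need (b−a)/2^n ≤ 1e-4.
So n ≥ log₂(1.244000/1e-4) = log₂(12440.0000) ≈ 13.6027.
Hence n = 14.

14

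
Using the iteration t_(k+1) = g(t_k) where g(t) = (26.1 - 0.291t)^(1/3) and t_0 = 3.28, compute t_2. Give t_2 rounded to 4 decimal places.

2.9336

t_1 = g(3.280000) = 2.929680
t_2 = g(2.929680) = 2.933634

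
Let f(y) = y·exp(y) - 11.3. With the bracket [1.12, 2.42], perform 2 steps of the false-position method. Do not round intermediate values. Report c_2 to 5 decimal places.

False-position update: c = (a·f(b) − b·f(a))/(f(b) − f(a)); replace the endpoint whose sign matches f(c).
f(1.120000) = -7.867363, f(2.420000) = 15.914980
step 1: c = 1.550049, f(c) = -3.996633 < 0 → new bracket [1.550049, 2.420000]
step 2: c = 1.724664, f(c) = -1.623533 < 0 → new bracket [1.724664, 2.420000]

1.72466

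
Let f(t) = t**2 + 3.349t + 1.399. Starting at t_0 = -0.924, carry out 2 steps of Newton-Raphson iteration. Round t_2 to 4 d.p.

Newton update: t ← t − f(t)/f'(t).
f'(t) = 2t + 3.349
t_0 = -0.924000: f = -0.841700, f' = 1.501000 → t_1 = -0.924000 - (-0.841700)/(1.501000) = -0.363241
t_1 = -0.363241: f = 0.314451, f' = 2.622519 → t_2 = -0.363241 - (0.314451)/(2.622519) = -0.483145

-0.4831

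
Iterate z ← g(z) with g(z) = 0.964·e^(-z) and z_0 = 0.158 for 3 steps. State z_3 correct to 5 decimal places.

0.63133

z_1 = g(0.158000) = 0.823111
z_2 = g(0.823111) = 0.423257
z_3 = g(0.423257) = 0.631333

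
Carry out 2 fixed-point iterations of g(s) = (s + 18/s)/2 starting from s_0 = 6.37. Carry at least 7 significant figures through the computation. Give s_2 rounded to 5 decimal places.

4.25636

s_1 = g(6.370000) = 4.597873
s_2 = g(4.597873) = 4.256363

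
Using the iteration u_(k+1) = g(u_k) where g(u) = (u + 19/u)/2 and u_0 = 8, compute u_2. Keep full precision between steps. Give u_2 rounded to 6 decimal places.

4.425075

u_1 = g(8.000000) = 5.187500
u_2 = g(5.187500) = 4.425075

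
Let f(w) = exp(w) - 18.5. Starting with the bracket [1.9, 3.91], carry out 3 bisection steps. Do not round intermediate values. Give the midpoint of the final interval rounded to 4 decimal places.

f(1.900000) = -11.814106, f(3.910000) = 31.398952 (opposite signs)
step 1: m = 2.905000, f(m) = -0.234756 < 0 → root in [2.905000, 3.910000]
step 2: m = 3.407500, f(m) = 11.689676 > 0 → root in [2.905000, 3.407500]
step 3: m = 3.156250, f(m) = 4.982372 > 0 → root in [2.905000, 3.156250]
Midpoint of [2.905000, 3.156250] = 3.030625

3.0306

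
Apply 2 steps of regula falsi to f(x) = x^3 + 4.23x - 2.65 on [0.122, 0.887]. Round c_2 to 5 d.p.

0.57566

f(0.122000) = -2.132124, f(0.887000) = 1.799874
step 1: c = 0.536821, f(c) = -0.224548 < 0 → new bracket [0.536821, 0.887000]
step 2: c = 0.575663, f(c) = -0.024180 < 0 → new bracket [0.575663, 0.887000]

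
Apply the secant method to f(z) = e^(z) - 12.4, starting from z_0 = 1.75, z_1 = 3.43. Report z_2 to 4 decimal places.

2.1944

f(z_0) = -6.645397, f(z_1) = 18.476643
z_2 = 3.430000 - (18.476643)·(3.430000 - 1.750000)/(18.476643 - (-6.645397)) = 2.194401; f(z_2) = -3.425374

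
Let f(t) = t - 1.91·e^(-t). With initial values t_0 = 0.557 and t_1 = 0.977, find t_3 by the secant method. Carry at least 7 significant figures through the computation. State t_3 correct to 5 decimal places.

0.83126

Secant update: t_(k+1) = t_k − f(t_k)·(t_k − t_(k-1))/(f(t_k) − f(t_(k-1))).
f(t_0) = -0.537287, f(t_1) = 0.258002
t_2 = 0.977000 - (0.258002)·(0.977000 - 0.557000)/(0.258002 - (-0.537287)) = 0.840747; f(t_2) = 0.016795
t_3 = 0.840747 - (0.016795)·(0.840747 - 0.977000)/(0.016795 - (0.258002)) = 0.831259; f(t_3) = -0.000546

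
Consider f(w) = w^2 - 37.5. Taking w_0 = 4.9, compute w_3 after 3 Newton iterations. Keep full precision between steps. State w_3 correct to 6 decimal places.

6.123725

f'(w) = 2w
w_0 = 4.900000: f = -13.490000, f' = 9.800000 → w_1 = 4.900000 - (-13.490000)/(9.800000) = 6.276531
w_1 = 6.276531: f = 1.894837, f' = 12.553061 → w_2 = 6.276531 - (1.894837)/(12.553061) = 6.125584
w_2 = 6.125584: f = 0.022785, f' = 12.251169 → w_3 = 6.125584 - (0.022785)/(12.251169) = 6.123725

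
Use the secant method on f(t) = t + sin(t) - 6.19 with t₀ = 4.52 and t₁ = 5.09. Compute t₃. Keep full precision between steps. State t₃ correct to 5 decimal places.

f(t_0) = -2.651550, f(t_1) = -2.029548
t_2 = 5.090000 - (-2.029548)·(5.090000 - 4.520000)/(-2.029548 - (-2.651550)) = 6.949869; f(t_2) = 1.378252
t_3 = 6.949869 - (1.378252)·(6.949869 - 5.090000)/(1.378252 - (-2.029548)) = 6.197663; f(t_3) = -0.077755

6.19766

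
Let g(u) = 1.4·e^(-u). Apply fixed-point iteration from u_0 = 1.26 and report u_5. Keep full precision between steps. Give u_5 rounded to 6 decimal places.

0.622323

u_1 = g(1.260000) = 0.397116
u_2 = g(0.397116) = 0.941159
u_3 = g(0.941159) = 0.546246
u_4 = g(0.546246) = 0.810768
u_5 = g(0.810768) = 0.622323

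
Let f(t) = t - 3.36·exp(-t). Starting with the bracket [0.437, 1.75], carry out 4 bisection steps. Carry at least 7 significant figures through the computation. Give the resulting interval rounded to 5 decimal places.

[1.09350, 1.17556]

f(0.437000) = -1.733464, f(1.750000) = 1.166120 (opposite signs)
step 1: m = 1.093500, f(m) = -0.032240 < 0 → root in [1.093500, 1.750000]
step 2: m = 1.421750, f(m) = 0.611011 > 0 → root in [1.093500, 1.421750]
step 3: m = 1.257625, f(m) = 0.302281 > 0 → root in [1.093500, 1.257625]
step 4: m = 1.175562, f(m) = 0.138514 > 0 → root in [1.093500, 1.175562]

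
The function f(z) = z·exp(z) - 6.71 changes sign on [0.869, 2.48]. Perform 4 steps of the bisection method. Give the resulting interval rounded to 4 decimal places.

[1.4731, 1.5738]

f(0.869000) = -4.637848, f(2.480000) = 22.904336 (opposite signs)
step 1: m = 1.674500, f(m) = 2.225344 > 0 → root in [0.869000, 1.674500]
step 2: m = 1.271750, f(m) = -2.173554 < 0 → root in [1.271750, 1.674500]
step 3: m = 1.473125, f(m) = -0.282980 < 0 → root in [1.473125, 1.674500]
step 4: m = 1.573813, f(m) = 0.883659 > 0 → root in [1.473125, 1.573813]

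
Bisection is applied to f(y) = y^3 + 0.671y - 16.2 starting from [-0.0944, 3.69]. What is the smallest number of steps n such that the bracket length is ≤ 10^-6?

22

Initial width b − a = 3.69 − -0.0944 = 3.784400.
After n steps the width is (b−a)/2^n; need (b−a)/2^n ≤ 10^-6.
So n ≥ log₂(3.784400/10^-6) = log₂(3784400.0000) ≈ 21.8516.
Hence n = 22.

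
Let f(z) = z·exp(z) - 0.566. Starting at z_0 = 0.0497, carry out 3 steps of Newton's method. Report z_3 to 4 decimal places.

0.3852

Newton update: z ← z − f(z)/f'(z).
f'(z) = (z + 1)·exp(z)
z_0 = 0.049700: f = -0.513767, f' = 1.103188 → z_1 = 0.049700 - (-0.513767)/(1.103188) = 0.515412
z_1 = 0.515412: f = 0.296968, f' = 2.537295 → z_2 = 0.515412 - (0.296968)/(2.537295) = 0.398370
z_2 = 0.398370: f = 0.027331, f' = 2.082727 → z_3 = 0.398370 - (0.027331)/(2.082727) = 0.385248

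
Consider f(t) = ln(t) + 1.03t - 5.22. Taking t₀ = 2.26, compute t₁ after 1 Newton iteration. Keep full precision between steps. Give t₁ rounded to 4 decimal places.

f'(t) = 1/t + 1.03
t_0 = 2.260000: f = -2.076835, f' = 1.472478 → t_1 = 2.260000 - (-2.076835)/(1.472478) = 3.670436

3.6704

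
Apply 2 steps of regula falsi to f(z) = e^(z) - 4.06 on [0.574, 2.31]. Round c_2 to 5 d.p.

1.26072

f(0.574000) = -2.284646, f(2.310000) = 6.014425
step 1: c = 1.051902, f(c) = -1.196908 < 0 → new bracket [1.051902, 2.310000]
step 2: c = 1.260716, f(c) = -0.532053 < 0 → new bracket [1.260716, 2.310000]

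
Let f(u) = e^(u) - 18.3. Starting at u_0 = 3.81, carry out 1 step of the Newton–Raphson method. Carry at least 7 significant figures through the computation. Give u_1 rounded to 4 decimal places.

3.2153

f'(u) = e^(u)
u_0 = 3.810000: f = 26.850439, f' = 45.150439 → u_1 = 3.810000 - (26.850439)/(45.150439) = 3.215312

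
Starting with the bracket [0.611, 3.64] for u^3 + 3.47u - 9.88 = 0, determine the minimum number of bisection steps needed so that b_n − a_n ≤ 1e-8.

29

Initial width b − a = 3.64 − 0.611 = 3.029000.
After n steps the width is (b−a)/2^n; need (b−a)/2^n ≤ 1e-8.
So n ≥ log₂(3.029000/1e-8) = log₂(302900000.0000) ≈ 28.1743.
Hence n = 29.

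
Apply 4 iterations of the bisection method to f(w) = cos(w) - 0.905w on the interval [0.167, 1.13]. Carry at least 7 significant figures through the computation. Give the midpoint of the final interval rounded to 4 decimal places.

f(0.167000) = 0.834953, f(1.130000) = -0.595990 (opposite signs)
step 1: m = 0.648500, f(m) = 0.210098 > 0 → root in [0.648500, 1.130000]
step 2: m = 0.889250, f(m) = -0.174777 < 0 → root in [0.648500, 0.889250]
step 3: m = 0.768875, f(m) = 0.022861 > 0 → root in [0.768875, 0.889250]
step 4: m = 0.829062, f(m) = -0.074734 < 0 → root in [0.768875, 0.829062]
Midpoint of [0.768875, 0.829062] = 0.798969

0.7990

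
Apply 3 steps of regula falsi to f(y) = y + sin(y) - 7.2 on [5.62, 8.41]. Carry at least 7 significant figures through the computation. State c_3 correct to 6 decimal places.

6.750440

f(5.620000) = -2.195630, f(8.410000) = 2.059363
step 1: c = 7.059675, f(c) = 0.560455 > 0 → new bracket [5.620000, 7.059675]
step 2: c = 6.766915, f(c) = 0.031998 > 0 → new bracket [5.620000, 6.766915]
step 3: c = 6.750440, f(c) = 0.000877 > 0 → new bracket [5.620000, 6.750440]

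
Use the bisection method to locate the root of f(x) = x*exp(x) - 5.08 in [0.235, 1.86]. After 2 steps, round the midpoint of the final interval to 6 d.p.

f(0.235000) = -4.782746, f(1.860000) = 6.868150 (opposite signs)
step 1: m = 1.047500, f(m) = -2.094085 < 0 → root in [1.047500, 1.860000]
step 2: m = 1.453750, f(m) = 1.140787 > 0 → root in [1.047500, 1.453750]
Midpoint of [1.047500, 1.453750] = 1.250625

1.250625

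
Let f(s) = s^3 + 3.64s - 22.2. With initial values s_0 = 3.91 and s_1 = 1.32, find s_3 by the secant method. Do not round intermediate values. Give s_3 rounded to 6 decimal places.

f(s_0) = 51.808871, f(s_1) = -15.095232
s_2 = 1.320000 - (-15.095232)·(1.320000 - 3.910000)/(-15.095232 - (51.808871)) = 1.904369; f(s_2) = -8.361679
s_3 = 1.904369 - (-8.361679)·(1.904369 - 1.320000)/(-8.361679 - (-15.095232)) = 2.630033; f(s_3) = 5.565457

2.630033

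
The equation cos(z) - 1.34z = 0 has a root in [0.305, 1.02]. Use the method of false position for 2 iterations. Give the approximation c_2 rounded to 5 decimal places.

0.60931

False-position update: c = (a·f(b) − b·f(a))/(f(b) − f(a)); replace the endpoint whose sign matches f(c).
f(0.305000) = 0.545147, f(1.020000) = -0.843434
step 1: c = 0.585704, f(c) = 0.048480 > 0 → new bracket [0.585704, 1.020000]
step 2: c = 0.609310, f(c) = 0.003568 > 0 → new bracket [0.609310, 1.020000]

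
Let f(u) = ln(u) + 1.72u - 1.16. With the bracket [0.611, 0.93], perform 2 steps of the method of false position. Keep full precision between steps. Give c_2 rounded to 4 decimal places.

False-position update: c = (a·f(b) − b·f(a))/(f(b) − f(a)); replace the endpoint whose sign matches f(c).
f(0.611000) = -0.601738, f(0.930000) = 0.367029
step 1: c = 0.809143, f(c) = 0.019946 > 0 → new bracket [0.611000, 0.809143]
step 2: c = 0.802786, f(c) = 0.001124 > 0 → new bracket [0.611000, 0.802786]

0.8028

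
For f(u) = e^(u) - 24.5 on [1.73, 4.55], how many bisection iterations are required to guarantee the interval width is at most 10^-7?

25

Initial width b − a = 4.55 − 1.73 = 2.820000.
After n steps the width is (b−a)/2^n; need (b−a)/2^n ≤ 10^-7.
So n ≥ log₂(2.820000/10^-7) = log₂(28200000.0000) ≈ 24.7492.
Hence n = 25.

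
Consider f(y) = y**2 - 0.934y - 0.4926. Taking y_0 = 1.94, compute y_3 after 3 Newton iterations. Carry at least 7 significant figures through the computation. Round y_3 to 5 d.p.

f'(y) = 2y - 0.934
y_0 = 1.940000: f = 1.459040, f' = 2.946000 → y_1 = 1.940000 - (1.459040)/(2.946000) = 1.444739
y_1 = 1.444739: f = 0.245284, f' = 1.955477 → y_2 = 1.444739 - (0.245284)/(1.955477) = 1.319304
y_2 = 1.319304: f = 0.015734, f' = 1.704609 → y_3 = 1.319304 - (0.015734)/(1.704609) = 1.310074

1.31007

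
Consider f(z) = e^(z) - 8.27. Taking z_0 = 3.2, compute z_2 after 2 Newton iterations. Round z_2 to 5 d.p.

2.19122

Newton update: z ← z − f(z)/f'(z).
f'(z) = e^(z)
z_0 = 3.200000: f = 16.262530, f' = 24.532530 → z_1 = 3.200000 - (16.262530)/(24.532530) = 2.537103
z_1 = 2.537103: f = 4.372997, f' = 12.642997 → z_2 = 2.537103 - (4.372997)/(12.642997) = 2.191221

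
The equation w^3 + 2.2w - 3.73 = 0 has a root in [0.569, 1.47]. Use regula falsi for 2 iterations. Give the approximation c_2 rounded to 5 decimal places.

f(0.569000) = -2.293980, f(1.470000) = 2.680523
step 1: c = 0.984494, f(c) = -0.609914 < 0 → new bracket [0.984494, 1.470000]
step 2: c = 1.074487, f(c) = -0.125609 < 0 → new bracket [1.074487, 1.470000]

1.07449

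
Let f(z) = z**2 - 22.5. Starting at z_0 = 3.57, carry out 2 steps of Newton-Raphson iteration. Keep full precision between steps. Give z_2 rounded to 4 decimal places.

Newton update: z ← z − f(z)/f'(z).
f'(z) = 2z
z_0 = 3.570000: f = -9.755100, f' = 7.140000 → z_1 = 3.570000 - (-9.755100)/(7.140000) = 4.936261
z_1 = 4.936261: f = 1.866668, f' = 9.872521 → z_2 = 4.936261 - (1.866668)/(9.872521) = 4.747183

4.7472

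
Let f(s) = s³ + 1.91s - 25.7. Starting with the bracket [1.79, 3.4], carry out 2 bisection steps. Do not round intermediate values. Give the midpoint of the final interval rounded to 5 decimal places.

2.79625

f(1.790000) = -16.545761, f(3.400000) = 20.098000 (opposite signs)
step 1: m = 2.595000, f(m) = -3.268755 < 0 → root in [2.595000, 3.400000]
step 2: m = 2.997500, f(m) = 6.957781 > 0 → root in [2.595000, 2.997500]
Midpoint of [2.595000, 2.997500] = 2.796250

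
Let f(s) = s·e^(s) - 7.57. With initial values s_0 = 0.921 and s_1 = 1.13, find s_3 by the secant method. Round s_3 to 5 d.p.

1.48509

f(s_0) = -5.256631, f(s_1) = -4.071908
s_2 = 1.130000 - (-4.071908)·(1.130000 - 0.921000)/(-4.071908 - (-5.256631)) = 1.848336; f(s_2) = 4.165531
s_3 = 1.848336 - (4.165531)·(1.848336 - 1.130000)/(4.165531 - (-4.071908)) = 1.485086; f(s_3) = -1.012837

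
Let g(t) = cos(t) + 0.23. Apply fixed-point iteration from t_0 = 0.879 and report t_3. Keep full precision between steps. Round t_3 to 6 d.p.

0.869911

t_1 = g(0.879000) = 0.867922
t_2 = g(0.867922) = 0.876414
t_3 = g(0.876414) = 0.869911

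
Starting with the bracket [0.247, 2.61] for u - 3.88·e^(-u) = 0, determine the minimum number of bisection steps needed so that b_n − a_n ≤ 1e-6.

22

Initial width b − a = 2.61 − 0.247 = 2.363000.
After n steps the width is (b−a)/2^n; need (b−a)/2^n ≤ 1e-6.
So n ≥ log₂(2.363000/1e-6) = log₂(2363000.0000) ≈ 21.1722.
Hence n = 22.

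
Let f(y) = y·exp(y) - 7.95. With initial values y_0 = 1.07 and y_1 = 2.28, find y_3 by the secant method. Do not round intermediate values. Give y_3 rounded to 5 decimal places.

1.50983

Secant update: y_(k+1) = y_k − f(y_k)·(y_k − y_(k-1))/(f(y_k) − f(y_(k-1))).
f(y_0) = -4.830544, f(y_1) = 14.340831
y_2 = 2.280000 - (14.340831)·(2.280000 - 1.070000)/(14.340831 - (-4.830544)) = 1.374879; f(y_2) = -2.512902
y_3 = 1.374879 - (-2.512902)·(1.374879 - 2.280000)/(-2.512902 - (14.340831)) = 1.509833; f(y_3) = -1.116528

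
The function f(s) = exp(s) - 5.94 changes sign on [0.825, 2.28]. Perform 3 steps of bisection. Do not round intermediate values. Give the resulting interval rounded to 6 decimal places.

f(0.825000) = -3.658119, f(2.280000) = 3.836680 (opposite signs)
step 1: m = 1.552500, f(m) = -1.216736 < 0 → root in [1.552500, 2.280000]
step 2: m = 1.916250, f(m) = 0.855428 > 0 → root in [1.552500, 1.916250]
step 3: m = 1.734375, f(m) = -0.274614 < 0 → root in [1.734375, 1.916250]

[1.734375, 1.916250]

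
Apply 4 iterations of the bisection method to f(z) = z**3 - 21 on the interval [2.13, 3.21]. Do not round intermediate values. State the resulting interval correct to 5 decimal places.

f(2.130000) = -11.336403, f(3.210000) = 12.076161 (opposite signs)
step 1: m = 2.670000, f(m) = -1.965837 < 0 → root in [2.670000, 3.210000]
step 2: m = 2.940000, f(m) = 4.412184 > 0 → root in [2.670000, 2.940000]
step 3: m = 2.805000, f(m) = 1.069810 > 0 → root in [2.670000, 2.805000]
step 4: m = 2.737500, f(m) = -0.485432 < 0 → root in [2.737500, 2.805000]

[2.73750, 2.80500]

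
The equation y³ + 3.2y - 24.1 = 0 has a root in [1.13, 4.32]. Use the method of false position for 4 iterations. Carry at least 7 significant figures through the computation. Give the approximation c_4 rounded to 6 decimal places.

f(1.130000) = -19.041103, f(4.320000) = 70.345568
step 1: c = 1.809532, f(c) = -12.384353 < 0 → new bracket [1.809532, 4.320000]
step 2: c = 2.185340, f(c) = -6.670367 < 0 → new bracket [2.185340, 4.320000]
step 3: c = 2.370223, f(c) = -3.199475 < 0 → new bracket [2.370223, 4.320000]
step 4: c = 2.455045, f(c) = -1.446688 < 0 → new bracket [2.455045, 4.320000]

2.455045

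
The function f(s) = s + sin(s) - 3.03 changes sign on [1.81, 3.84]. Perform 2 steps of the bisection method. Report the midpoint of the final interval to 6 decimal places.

2.063750

f(1.810000) = -0.248473, f(3.840000) = 0.167001 (opposite signs)
step 1: m = 2.825000, f(m) = 0.106330 > 0 → root in [1.810000, 2.825000]
step 2: m = 2.317500, f(m) = 0.021432 > 0 → root in [1.810000, 2.317500]
Midpoint of [1.810000, 2.317500] = 2.063750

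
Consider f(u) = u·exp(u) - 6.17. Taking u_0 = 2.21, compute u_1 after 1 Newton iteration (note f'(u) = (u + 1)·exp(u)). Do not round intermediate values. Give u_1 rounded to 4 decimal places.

1.7324

u_0 = 2.210000: f = 13.975733, f' = 29.261450 → u_1 = 2.210000 - (13.975733)/(29.261450) = 1.732384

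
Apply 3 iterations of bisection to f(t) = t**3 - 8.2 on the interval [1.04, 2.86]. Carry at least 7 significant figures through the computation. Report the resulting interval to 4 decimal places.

[1.9500, 2.1775]

f(1.040000) = -7.075136, f(2.860000) = 15.193656 (opposite signs)
step 1: m = 1.950000, f(m) = -0.785125 < 0 → root in [1.950000, 2.860000]
step 2: m = 2.405000, f(m) = 5.710580 > 0 → root in [1.950000, 2.405000]
step 3: m = 2.177500, f(m) = 2.124630 > 0 → root in [1.950000, 2.177500]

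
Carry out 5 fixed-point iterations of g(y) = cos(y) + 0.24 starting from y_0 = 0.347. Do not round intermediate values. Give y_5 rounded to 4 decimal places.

0.9822

y_1 = g(0.347000) = 1.180397
y_2 = g(1.180397) = 0.620558
y_3 = g(0.620558) = 1.053554
y_4 = g(1.053554) = 0.734485
y_5 = g(0.734485) = 0.982176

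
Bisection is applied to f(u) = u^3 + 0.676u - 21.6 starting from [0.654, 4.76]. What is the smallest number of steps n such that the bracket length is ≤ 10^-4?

Initial width b − a = 4.76 − 0.654 = 4.106000.
After n steps the width is (b−a)/2^n; need (b−a)/2^n ≤ 10^-4.
So n ≥ log₂(4.106000/10^-4) = log₂(41060.0000) ≈ 15.3254.
Hence n = 16.

16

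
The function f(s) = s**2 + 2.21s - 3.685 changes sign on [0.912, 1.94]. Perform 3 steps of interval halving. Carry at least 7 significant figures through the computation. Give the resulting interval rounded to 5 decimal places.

[1.04050, 1.16900]

f(0.912000) = -0.837736, f(1.940000) = 4.366000 (opposite signs)
step 1: m = 1.426000, f(m) = 1.499936 > 0 → root in [0.912000, 1.426000]
step 2: m = 1.169000, f(m) = 0.265051 > 0 → root in [0.912000, 1.169000]
step 3: m = 1.040500, f(m) = -0.302855 < 0 → root in [1.040500, 1.169000]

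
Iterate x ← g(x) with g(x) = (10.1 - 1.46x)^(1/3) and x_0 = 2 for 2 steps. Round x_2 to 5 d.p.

1.93840

x_1 = g(2.000000) = 1.929189
x_2 = g(1.929189) = 1.938404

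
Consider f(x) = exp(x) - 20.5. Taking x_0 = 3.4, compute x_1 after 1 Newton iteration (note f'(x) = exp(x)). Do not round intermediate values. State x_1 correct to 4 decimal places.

3.0842

x_0 = 3.400000: f = 9.464100, f' = 29.964100 → x_1 = 3.400000 - (9.464100)/(29.964100) = 3.084152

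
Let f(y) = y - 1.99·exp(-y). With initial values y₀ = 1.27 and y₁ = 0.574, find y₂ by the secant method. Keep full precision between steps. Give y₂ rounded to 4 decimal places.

0.8766

f(y_0) = 0.711145, f(y_1) = -0.546903
y_2 = 0.574000 - (-0.546903)·(0.574000 - 1.270000)/(-0.546903 - (0.711145)) = 0.876568; f(y_2) = 0.048311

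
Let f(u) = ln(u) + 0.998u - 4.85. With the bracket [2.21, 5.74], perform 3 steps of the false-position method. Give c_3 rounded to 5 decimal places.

3.58166

f(2.210000) = -1.851427, f(5.740000) = 2.625979
step 1: c = 3.669671, f(c) = 0.112433 > 0 → new bracket [2.210000, 3.669671]
step 2: c = 3.586103, f(c) = 0.005997 > 0 → new bracket [2.210000, 3.586103]
step 3: c = 3.581660, f(c) = 0.000323 > 0 → new bracket [2.210000, 3.581660]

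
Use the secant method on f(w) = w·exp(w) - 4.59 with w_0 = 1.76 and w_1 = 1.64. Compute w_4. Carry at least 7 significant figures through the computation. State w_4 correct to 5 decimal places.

f(w_0) = 5.639890, f(w_1) = 3.864478
w_2 = 1.640000 - (3.864478)·(1.640000 - 1.760000)/(3.864478 - (5.639890)) = 1.378800; f(w_2) = 0.884023
w_3 = 1.378800 - (0.884023)·(1.378800 - 1.640000)/(0.884023 - (3.864478)) = 1.301327; f(w_3) = 0.191291
w_4 = 1.301327 - (0.191291)·(1.301327 - 1.378800)/(0.191291 - (0.884023)) = 1.279933; f(w_4) = 0.013149

1.27993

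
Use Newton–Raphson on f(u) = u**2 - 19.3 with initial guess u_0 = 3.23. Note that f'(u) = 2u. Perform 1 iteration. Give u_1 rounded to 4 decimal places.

4.6026

u_0 = 3.230000: f = -8.867100, f' = 6.460000 → u_1 = 3.230000 - (-8.867100)/(6.460000) = 4.602616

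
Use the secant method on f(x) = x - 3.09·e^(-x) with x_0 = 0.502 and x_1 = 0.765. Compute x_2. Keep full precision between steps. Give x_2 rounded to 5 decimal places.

Secant update: x_(k+1) = x_k − f(x_k)·(x_k − x_(k-1))/(f(x_k) − f(x_(k-1))).
f(x_0) = -1.368435, f(x_1) = -0.672882
x_2 = 0.765000 - (-0.672882)·(0.765000 - 0.502000)/(-0.672882 - (-1.368435)) = 1.019428; f(x_2) = -0.095449

1.01943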